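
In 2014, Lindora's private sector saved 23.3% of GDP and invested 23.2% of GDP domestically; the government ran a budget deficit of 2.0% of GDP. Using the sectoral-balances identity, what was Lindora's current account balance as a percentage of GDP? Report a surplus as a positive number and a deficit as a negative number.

-1.9

By the sectoral-balances identity, CA = (S_private - I) + (T - G).
Private balance = 23.3 - 23.2 = 0.1
Government balance (T - G) = -2.0
CA = 0.1 + (-2.0) = -1.9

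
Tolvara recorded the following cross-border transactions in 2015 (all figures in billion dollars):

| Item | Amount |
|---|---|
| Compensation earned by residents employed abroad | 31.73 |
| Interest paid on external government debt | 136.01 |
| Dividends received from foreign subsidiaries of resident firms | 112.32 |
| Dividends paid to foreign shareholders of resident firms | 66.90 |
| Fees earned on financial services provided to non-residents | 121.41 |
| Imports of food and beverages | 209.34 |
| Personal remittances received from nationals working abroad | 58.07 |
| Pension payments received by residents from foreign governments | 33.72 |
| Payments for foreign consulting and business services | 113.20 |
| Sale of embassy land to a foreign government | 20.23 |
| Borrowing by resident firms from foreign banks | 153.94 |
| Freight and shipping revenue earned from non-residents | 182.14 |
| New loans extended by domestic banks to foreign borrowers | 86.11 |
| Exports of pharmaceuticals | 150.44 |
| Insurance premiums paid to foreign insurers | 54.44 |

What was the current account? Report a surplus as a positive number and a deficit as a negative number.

109.94

Goods: 150.44 - 209.34 = -58.90
Services: 121.41 - 113.20 - 54.44 + 182.14 = 135.91
Primary income: -136.01 + 112.32 + 31.73 - 66.90 = -58.86
Secondary income: 58.07 + 33.72 = 91.79
Current account = (-58.90) + 135.91 + (-58.86) + 91.79 = 109.94
(Excluded from the current account — capital account: sale of embassy land to a foreign government 20.23; financial account: borrowing by resident firms from foreign banks 153.94, new loans extended by domestic banks to foreign borrowers 86.11.)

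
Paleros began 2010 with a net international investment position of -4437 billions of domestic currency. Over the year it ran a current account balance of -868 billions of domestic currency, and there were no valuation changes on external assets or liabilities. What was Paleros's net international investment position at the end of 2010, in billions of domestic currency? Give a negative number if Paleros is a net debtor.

With no valuation effects, change in NIIP = current account = -868
End-of-year NIIP = -4437 + (-868) = -5305

-5305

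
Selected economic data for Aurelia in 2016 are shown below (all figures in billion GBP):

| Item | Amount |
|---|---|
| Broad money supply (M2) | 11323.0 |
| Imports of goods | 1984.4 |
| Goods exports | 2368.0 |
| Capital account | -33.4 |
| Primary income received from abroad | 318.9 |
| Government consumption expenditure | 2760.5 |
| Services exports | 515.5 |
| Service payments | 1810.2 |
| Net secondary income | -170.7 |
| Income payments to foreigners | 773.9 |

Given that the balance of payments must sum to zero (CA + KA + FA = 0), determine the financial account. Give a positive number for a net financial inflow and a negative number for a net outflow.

Goods balance = 2368.0 - 1984.4 = 383.6
Services balance = 515.5 - 1810.2 = -1294.7
Trade balance (goods + services) = 383.6 + (-1294.7) = -911.1
Net primary income = 318.9 - 773.9 = -455.0
Net secondary income = -170.7
Current account = -911.1 + (-455.0) + (-170.7) = -1536.8
Financial account = -(-1536.8 + (-33.4)) = 1570.2

1570.2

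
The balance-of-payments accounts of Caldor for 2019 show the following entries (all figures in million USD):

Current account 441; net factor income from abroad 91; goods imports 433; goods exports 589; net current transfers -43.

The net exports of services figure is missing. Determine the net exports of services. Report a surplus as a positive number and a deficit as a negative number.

237

Current account = goods balance + services balance + net primary income + net secondary income
Sum of the known components = 204
Net exports of services = CA - (known components) = 441 - 204 = 237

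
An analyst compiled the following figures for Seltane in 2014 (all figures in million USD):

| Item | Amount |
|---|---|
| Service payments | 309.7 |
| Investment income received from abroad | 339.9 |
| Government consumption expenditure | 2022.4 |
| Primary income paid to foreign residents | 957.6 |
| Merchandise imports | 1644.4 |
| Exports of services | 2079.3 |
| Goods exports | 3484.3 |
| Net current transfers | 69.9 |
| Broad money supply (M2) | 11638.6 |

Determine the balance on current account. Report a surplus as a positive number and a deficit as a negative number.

Goods balance = 3484.3 - 1644.4 = 1839.9
Services balance = 2079.3 - 309.7 = 1769.6
Trade balance (goods + services) = 1839.9 + 1769.6 = 3609.5
Net primary income = 339.9 - 957.6 = -617.7
Net secondary income = 69.9
Current account = 3609.5 + (-617.7) + 69.9 = 3061.7

3061.7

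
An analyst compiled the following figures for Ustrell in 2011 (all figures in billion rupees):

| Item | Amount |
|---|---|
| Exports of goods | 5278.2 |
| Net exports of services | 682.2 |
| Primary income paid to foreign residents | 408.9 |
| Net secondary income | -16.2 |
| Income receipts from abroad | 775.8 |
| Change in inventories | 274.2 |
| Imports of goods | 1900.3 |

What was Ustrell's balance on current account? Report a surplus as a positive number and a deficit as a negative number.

4410.8

Goods balance = 5278.2 - 1900.3 = 3377.9
Services balance = 682.2
Trade balance (goods + services) = 3377.9 + 682.2 = 4060.1
Net primary income = 775.8 - 408.9 = 366.9
Net secondary income = -16.2
Current account = 4060.1 + 366.9 + (-16.2) = 4410.8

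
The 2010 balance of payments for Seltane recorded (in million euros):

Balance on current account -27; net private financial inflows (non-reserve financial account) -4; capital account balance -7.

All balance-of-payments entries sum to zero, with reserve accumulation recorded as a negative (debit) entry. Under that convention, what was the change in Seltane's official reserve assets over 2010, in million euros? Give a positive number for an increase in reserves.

Official reserve transactions balance = -((-27) + (-7) + (-4)) = 38
An accumulation of reserves is recorded as a debit (negative entry), so the change in the stock of reserves is the negative of that balance.
Change in official reserves = -(38) = -38

-38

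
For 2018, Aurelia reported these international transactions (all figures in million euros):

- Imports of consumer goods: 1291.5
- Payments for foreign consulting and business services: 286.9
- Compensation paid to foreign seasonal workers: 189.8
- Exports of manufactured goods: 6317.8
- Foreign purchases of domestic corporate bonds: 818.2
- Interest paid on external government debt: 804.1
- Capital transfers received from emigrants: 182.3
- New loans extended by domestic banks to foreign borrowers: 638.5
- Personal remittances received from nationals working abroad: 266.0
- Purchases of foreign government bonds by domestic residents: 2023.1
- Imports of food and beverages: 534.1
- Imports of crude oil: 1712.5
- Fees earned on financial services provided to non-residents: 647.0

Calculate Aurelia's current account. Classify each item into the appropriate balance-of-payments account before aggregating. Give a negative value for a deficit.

2411.9

Goods: 6317.8 - 1291.5 - 1712.5 - 534.1 = 2779.7
Services: 647.0 - 286.9 = 360.1
Primary income: -804.1 - 189.8 = -993.9
Secondary income: 266.0
Current account = 2779.7 + 360.1 + (-993.9) + 266.0 = 2411.9
(Excluded from the current account — financial account: foreign purchases of domestic corporate bonds 818.2, new loans extended by domestic banks to foreign borrowers 638.5, purchases of foreign government bonds by domestic residents 2023.1; capital account: capital transfers received from emigrants 182.3.)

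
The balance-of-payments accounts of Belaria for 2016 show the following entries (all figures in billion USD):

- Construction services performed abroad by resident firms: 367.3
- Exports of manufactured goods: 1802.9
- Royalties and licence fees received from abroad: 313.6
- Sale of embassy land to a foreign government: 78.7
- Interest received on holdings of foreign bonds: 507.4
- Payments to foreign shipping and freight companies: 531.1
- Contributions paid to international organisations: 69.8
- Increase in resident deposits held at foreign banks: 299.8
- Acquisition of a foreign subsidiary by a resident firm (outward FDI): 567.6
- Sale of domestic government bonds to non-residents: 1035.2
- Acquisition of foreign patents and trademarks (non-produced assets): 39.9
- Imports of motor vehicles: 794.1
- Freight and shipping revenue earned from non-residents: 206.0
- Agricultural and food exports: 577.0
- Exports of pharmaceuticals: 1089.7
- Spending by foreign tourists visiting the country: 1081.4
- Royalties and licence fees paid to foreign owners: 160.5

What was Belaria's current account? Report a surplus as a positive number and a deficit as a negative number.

4389.8

Goods: 1089.7 + 1802.9 + 577.0 - 794.1 = 2675.5
Services: -160.5 - 531.1 + 206.0 + 367.3 + 313.6 + 1081.4 = 1276.7
Primary income: 507.4
Secondary income: -69.8
Current account = 2675.5 + 1276.7 + 507.4 + (-69.8) = 4389.8
(Excluded from the current account — capital account: sale of embassy land to a foreign government 78.7, acquisition of foreign patents and trademarks (non-produced assets) 39.9; financial account: increase in resident deposits held at foreign banks 299.8, acquisition of a foreign subsidiary by a resident firm (outward FDI) 567.6, sale of domestic government bonds to non-residents 1035.2.)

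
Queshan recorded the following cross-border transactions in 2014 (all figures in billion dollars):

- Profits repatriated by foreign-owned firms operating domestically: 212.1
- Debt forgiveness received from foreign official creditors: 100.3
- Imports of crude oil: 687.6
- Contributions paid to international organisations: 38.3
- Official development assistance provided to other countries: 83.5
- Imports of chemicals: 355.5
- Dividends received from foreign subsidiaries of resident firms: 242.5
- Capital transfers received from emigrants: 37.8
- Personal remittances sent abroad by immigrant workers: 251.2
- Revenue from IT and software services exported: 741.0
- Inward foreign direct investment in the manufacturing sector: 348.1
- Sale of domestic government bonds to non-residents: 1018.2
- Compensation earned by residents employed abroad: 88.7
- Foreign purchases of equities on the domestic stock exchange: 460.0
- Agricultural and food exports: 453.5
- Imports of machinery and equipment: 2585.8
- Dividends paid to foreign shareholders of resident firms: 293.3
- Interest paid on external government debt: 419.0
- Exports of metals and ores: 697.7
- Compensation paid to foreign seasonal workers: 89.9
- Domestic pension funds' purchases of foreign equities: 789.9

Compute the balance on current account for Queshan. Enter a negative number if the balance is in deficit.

-2792.8

Goods: 453.5 - 687.6 + 697.7 - 2585.8 - 355.5 = -2477.7
Services: 741.0
Primary income: 242.5 - 89.9 - 212.1 - 419.0 + 88.7 - 293.3 = -683.1
Secondary income: -83.5 - 38.3 - 251.2 = -373.0
Current account = (-2477.7) + 741.0 + (-683.1) + (-373.0) = -2792.8
(Excluded from the current account — capital account: debt forgiveness received from foreign official creditors 100.3, capital transfers received from emigrants 37.8; financial account: inward foreign direct investment in the manufacturing sector 348.1, sale of domestic government bonds to non-residents 1018.2, foreign purchases of equities on the domestic stock exchange 460.0, domestic pension funds' purchases of foreign equities 789.9.)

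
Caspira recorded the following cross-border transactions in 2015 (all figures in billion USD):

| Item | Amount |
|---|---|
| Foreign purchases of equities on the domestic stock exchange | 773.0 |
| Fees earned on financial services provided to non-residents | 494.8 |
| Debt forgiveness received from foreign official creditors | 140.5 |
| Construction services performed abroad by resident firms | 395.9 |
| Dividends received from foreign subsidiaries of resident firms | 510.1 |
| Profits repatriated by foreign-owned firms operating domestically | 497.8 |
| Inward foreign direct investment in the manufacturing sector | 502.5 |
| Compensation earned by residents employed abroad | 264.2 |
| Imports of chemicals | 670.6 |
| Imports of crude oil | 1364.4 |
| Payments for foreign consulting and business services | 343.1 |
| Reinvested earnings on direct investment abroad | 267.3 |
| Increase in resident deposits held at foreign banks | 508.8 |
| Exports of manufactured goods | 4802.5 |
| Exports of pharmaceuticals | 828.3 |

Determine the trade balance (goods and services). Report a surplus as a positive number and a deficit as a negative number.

4143.4

Goods: -1364.4 - 670.6 + 828.3 + 4802.5 = 3595.8
Services: 494.8 - 343.1 + 395.9 = 547.6
Trade balance = 3595.8 + 547.6 = 4143.4
(Excluded from the trade balance — financial account: foreign purchases of equities on the domestic stock exchange 773.0, inward foreign direct investment in the manufacturing sector 502.5, increase in resident deposits held at foreign banks 508.8; capital account: debt forgiveness received from foreign official creditors 140.5; primary income: dividends received from foreign subsidiaries of resident firms 510.1, profits repatriated by foreign-owned firms operating domestically 497.8, compensation earned by residents employed abroad 264.2, reinvested earnings on direct investment abroad 267.3.)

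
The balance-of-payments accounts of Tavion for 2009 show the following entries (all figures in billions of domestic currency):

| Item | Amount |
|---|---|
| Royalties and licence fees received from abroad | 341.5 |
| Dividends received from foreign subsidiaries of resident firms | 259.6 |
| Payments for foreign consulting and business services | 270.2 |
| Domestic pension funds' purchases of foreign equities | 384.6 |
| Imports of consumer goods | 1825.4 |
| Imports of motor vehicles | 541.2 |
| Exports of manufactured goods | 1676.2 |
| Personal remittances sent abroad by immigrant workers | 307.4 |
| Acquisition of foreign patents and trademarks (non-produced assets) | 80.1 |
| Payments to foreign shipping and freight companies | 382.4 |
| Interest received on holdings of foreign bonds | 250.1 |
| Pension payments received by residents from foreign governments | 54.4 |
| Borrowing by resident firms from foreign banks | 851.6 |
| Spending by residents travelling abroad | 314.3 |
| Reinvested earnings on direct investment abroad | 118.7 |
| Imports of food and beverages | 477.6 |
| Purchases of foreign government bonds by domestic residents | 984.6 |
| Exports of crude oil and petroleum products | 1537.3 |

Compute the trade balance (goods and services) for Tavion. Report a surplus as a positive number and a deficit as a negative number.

-256.1

Goods: 1676.2 - 1825.4 - 541.2 + 1537.3 - 477.6 = 369.3
Services: 341.5 - 270.2 - 314.3 - 382.4 = -625.4
Trade balance = 369.3 + (-625.4) = -256.1
(Excluded from the trade balance — primary income: dividends received from foreign subsidiaries of resident firms 259.6, interest received on holdings of foreign bonds 250.1, reinvested earnings on direct investment abroad 118.7; financial account: domestic pension funds' purchases of foreign equities 384.6, borrowing by resident firms from foreign banks 851.6, purchases of foreign government bonds by domestic residents 984.6; secondary income: personal remittances sent abroad by immigrant workers 307.4, pension payments received by residents from foreign governments 54.4; capital account: acquisition of foreign patents and trademarks (non-produced assets) 80.1.)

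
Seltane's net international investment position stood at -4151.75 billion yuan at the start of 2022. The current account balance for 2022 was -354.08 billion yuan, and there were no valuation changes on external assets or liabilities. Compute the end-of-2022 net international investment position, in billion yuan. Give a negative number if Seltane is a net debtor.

-4505.83

With no valuation effects, change in NIIP = current account = -354.08
End-of-year NIIP = -4151.75 + (-354.08) = -4505.83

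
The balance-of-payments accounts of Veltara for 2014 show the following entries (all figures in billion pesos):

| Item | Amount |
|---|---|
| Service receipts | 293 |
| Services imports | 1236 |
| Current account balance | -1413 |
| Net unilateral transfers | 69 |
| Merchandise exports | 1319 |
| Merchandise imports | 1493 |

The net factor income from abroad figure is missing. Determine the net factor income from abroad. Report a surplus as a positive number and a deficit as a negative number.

Current account = goods balance + services balance + net primary income + net secondary income
Sum of the known components = -1048
Net factor income from abroad = CA - (known components) = -1413 - (-1048) = -365

-365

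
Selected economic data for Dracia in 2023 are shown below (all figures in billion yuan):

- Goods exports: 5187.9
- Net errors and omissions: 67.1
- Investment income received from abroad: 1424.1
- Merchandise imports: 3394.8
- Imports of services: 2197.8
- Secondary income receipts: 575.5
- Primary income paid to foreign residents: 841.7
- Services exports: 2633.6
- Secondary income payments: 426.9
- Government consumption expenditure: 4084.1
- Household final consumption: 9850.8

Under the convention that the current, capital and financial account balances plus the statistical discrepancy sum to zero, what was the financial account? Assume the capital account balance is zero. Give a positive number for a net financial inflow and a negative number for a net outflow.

Goods balance = 5187.9 - 3394.8 = 1793.1
Services balance = 2633.6 - 2197.8 = 435.8
Trade balance (goods + services) = 1793.1 + 435.8 = 2228.9
Net primary income = 1424.1 - 841.7 = 582.4
Net secondary income = 575.5 - 426.9 = 148.6
Current account = 2228.9 + 582.4 + 148.6 = 2959.9
Financial account = -(2959.9 + 67.1) = -3027.0

-3027.0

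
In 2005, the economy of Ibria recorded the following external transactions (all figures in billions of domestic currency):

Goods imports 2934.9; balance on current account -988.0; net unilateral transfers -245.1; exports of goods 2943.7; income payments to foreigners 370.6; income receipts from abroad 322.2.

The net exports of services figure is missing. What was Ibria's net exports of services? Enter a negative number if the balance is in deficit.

-703.3

Current account = goods balance + services balance + net primary income + net secondary income
Sum of the known components = -284.7
Net exports of services = CA - (known components) = -988.0 - (-284.7) = -703.3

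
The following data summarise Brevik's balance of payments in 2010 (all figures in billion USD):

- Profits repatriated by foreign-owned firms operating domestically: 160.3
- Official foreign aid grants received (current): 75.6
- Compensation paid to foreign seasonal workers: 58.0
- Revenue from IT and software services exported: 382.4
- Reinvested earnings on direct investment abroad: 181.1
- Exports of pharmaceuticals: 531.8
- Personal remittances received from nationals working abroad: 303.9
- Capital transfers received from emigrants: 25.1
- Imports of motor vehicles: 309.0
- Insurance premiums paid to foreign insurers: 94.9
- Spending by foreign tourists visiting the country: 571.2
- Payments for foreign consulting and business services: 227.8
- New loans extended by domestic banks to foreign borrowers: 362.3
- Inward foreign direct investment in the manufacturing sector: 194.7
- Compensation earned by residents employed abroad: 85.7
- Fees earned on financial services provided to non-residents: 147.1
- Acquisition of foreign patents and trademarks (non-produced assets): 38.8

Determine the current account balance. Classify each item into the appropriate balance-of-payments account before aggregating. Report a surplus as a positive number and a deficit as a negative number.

1428.8

Goods: 531.8 - 309.0 = 222.8
Services: 382.4 - 94.9 + 571.2 + 147.1 - 227.8 = 778.0
Primary income: -160.3 + 85.7 - 58.0 + 181.1 = 48.5
Secondary income: 303.9 + 75.6 = 379.5
Current account = 222.8 + 778.0 + 48.5 + 379.5 = 1428.8
(Excluded from the current account — capital account: capital transfers received from emigrants 25.1, acquisition of foreign patents and trademarks (non-produced assets) 38.8; financial account: new loans extended by domestic banks to foreign borrowers 362.3, inward foreign direct investment in the manufacturing sector 194.7.)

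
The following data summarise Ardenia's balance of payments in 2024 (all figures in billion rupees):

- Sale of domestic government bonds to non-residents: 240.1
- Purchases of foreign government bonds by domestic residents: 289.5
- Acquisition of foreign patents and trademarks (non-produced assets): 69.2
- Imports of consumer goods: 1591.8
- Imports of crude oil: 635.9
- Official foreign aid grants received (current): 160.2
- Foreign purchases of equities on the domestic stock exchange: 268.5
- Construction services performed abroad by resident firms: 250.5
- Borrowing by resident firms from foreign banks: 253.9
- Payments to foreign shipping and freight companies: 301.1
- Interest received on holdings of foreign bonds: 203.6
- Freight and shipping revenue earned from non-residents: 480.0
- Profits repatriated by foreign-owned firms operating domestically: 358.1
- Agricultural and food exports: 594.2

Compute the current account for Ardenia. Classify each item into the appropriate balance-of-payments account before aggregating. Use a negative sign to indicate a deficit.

Goods: -635.9 - 1591.8 + 594.2 = -1633.5
Services: 480.0 - 301.1 + 250.5 = 429.4
Primary income: -358.1 + 203.6 = -154.5
Secondary income: 160.2
Current account = (-1633.5) + 429.4 + (-154.5) + 160.2 = -1198.4
(Excluded from the current account — financial account: sale of domestic government bonds to non-residents 240.1, purchases of foreign government bonds by domestic residents 289.5, foreign purchases of equities on the domestic stock exchange 268.5, borrowing by resident firms from foreign banks 253.9; capital account: acquisition of foreign patents and trademarks (non-produced assets) 69.2.)

-1198.4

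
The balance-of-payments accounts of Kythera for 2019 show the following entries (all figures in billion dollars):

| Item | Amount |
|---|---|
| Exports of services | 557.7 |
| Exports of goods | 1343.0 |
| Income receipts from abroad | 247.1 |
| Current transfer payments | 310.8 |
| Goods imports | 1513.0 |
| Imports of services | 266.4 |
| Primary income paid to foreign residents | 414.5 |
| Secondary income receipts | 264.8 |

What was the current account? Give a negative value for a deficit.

-92.1

Goods balance = 1343.0 - 1513.0 = -170.0
Services balance = 557.7 - 266.4 = 291.3
Trade balance (goods + services) = -170.0 + 291.3 = 121.3
Net primary income = 247.1 - 414.5 = -167.4
Net secondary income = 264.8 - 310.8 = -46.0
Current account = 121.3 + (-167.4) + (-46.0) = -92.1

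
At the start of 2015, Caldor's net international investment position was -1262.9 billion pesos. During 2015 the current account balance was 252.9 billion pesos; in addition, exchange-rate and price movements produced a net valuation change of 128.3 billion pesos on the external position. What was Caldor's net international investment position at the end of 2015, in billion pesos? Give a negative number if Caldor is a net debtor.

Change in NIIP = current account + net valuation change = 252.9 + 128.3 = 381.2
End-of-year NIIP = -1262.9 + 381.2 = -881.7

-881.7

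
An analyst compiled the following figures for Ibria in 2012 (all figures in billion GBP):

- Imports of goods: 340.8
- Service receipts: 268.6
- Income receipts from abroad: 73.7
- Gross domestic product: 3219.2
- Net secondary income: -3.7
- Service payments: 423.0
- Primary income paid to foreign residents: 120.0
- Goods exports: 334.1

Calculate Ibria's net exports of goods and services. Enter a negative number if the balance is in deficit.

-161.1

Goods balance = 334.1 - 340.8 = -6.7
Services balance = 268.6 - 423.0 = -154.4
Trade balance (goods + services) = -6.7 + (-154.4) = -161.1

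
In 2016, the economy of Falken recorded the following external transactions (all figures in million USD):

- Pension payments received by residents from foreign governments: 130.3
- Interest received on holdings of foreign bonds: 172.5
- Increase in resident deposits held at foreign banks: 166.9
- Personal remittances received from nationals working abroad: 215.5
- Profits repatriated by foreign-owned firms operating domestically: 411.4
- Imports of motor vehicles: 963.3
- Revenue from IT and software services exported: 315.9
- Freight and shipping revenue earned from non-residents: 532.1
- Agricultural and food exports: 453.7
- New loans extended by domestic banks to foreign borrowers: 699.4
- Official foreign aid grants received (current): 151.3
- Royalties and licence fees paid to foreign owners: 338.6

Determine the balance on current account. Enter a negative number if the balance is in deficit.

Goods: -963.3 + 453.7 = -509.6
Services: -338.6 + 532.1 + 315.9 = 509.4
Primary income: 172.5 - 411.4 = -238.9
Secondary income: 151.3 + 215.5 + 130.3 = 497.1
Current account = (-509.6) + 509.4 + (-238.9) + 497.1 = 258.0
(Excluded from the current account — financial account: increase in resident deposits held at foreign banks 166.9, new loans extended by domestic banks to foreign borrowers 699.4.)

258.0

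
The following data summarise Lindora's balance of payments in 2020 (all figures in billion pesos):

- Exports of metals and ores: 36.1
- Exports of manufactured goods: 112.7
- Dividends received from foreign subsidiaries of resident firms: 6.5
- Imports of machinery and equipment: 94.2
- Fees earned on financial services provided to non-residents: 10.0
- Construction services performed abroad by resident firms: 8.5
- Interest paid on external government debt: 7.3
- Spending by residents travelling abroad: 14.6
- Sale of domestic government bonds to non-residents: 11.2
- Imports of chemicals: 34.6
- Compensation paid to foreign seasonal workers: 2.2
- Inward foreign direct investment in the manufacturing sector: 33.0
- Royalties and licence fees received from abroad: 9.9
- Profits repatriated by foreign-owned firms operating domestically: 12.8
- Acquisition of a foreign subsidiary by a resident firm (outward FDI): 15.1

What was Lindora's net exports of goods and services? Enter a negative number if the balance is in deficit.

Goods: 112.7 - 34.6 - 94.2 + 36.1 = 20.0
Services: 10.0 + 9.9 - 14.6 + 8.5 = 13.8
Trade balance = 20.0 + 13.8 = 33.8
(Excluded from the trade balance — primary income: dividends received from foreign subsidiaries of resident firms 6.5, interest paid on external government debt 7.3, compensation paid to foreign seasonal workers 2.2, profits repatriated by foreign-owned firms operating domestically 12.8; financial account: sale of domestic government bonds to non-residents 11.2, inward foreign direct investment in the manufacturing sector 33.0, acquisition of a foreign subsidiary by a resident firm (outward FDI) 15.1.)

33.8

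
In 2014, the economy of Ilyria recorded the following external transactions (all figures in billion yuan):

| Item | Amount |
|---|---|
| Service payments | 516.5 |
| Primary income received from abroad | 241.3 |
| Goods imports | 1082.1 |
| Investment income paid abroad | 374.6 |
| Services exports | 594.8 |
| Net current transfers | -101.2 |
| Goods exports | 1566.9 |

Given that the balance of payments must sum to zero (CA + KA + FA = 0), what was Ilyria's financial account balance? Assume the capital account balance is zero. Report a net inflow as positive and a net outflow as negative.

Goods balance = 1566.9 - 1082.1 = 484.8
Services balance = 594.8 - 516.5 = 78.3
Trade balance (goods + services) = 484.8 + 78.3 = 563.1
Net primary income = 241.3 - 374.6 = -133.3
Net secondary income = -101.2
Current account = 563.1 + (-133.3) + (-101.2) = 328.6
Financial account = -(328.6) = -328.6

-328.6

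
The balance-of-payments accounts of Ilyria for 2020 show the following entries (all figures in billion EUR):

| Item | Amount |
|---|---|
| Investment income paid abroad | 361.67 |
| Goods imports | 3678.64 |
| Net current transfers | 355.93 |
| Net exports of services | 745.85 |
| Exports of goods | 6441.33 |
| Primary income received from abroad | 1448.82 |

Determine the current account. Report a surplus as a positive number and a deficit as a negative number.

4951.62

Goods balance = 6441.33 - 3678.64 = 2762.69
Services balance = 745.85
Trade balance (goods + services) = 2762.69 + 745.85 = 3508.54
Net primary income = 1448.82 - 361.67 = 1087.15
Net secondary income = 355.93
Current account = 3508.54 + 1087.15 + 355.93 = 4951.62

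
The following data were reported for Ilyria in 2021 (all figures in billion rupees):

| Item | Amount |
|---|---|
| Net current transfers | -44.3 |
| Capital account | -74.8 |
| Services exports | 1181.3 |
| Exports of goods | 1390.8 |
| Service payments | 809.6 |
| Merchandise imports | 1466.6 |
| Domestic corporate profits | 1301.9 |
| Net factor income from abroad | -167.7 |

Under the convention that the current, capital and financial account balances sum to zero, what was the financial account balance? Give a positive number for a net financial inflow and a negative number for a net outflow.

Goods balance = 1390.8 - 1466.6 = -75.8
Services balance = 1181.3 - 809.6 = 371.7
Trade balance (goods + services) = -75.8 + 371.7 = 295.9
Net primary income = -167.7
Net secondary income = -44.3
Current account = 295.9 + (-167.7) + (-44.3) = 83.9
Financial account = -(83.9 + (-74.8)) = -9.1

-9.1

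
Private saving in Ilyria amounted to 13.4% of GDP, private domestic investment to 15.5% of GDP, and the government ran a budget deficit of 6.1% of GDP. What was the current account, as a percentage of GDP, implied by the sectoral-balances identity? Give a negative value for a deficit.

-8.2

By the sectoral-balances identity, CA = (S_private - I) + (T - G).
Private balance = 13.4 - 15.5 = -2.1
Government balance (T - G) = -6.1
CA = -2.1 + (-6.1) = -8.2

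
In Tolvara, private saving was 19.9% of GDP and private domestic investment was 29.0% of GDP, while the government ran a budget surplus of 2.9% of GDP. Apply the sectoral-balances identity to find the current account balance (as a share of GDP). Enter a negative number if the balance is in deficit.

-6.2

By the sectoral-balances identity, CA = (S_private - I) + (T - G).
Private balance = 19.9 - 29.0 = -9.1
Government balance (T - G) = 2.9
CA = -9.1 + 2.9 = -6.2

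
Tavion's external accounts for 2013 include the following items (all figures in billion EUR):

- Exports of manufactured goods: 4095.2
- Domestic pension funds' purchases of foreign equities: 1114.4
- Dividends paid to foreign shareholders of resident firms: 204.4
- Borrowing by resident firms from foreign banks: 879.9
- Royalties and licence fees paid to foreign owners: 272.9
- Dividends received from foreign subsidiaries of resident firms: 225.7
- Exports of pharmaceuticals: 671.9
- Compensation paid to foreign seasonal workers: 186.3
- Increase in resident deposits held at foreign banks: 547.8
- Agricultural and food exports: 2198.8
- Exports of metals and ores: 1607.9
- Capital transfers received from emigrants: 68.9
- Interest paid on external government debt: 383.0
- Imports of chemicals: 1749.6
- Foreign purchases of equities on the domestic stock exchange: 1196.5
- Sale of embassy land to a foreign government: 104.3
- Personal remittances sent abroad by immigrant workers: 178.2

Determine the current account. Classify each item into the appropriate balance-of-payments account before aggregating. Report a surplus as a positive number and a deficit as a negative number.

Goods: 2198.8 + 4095.2 + 1607.9 - 1749.6 + 671.9 = 6824.2
Services: -272.9
Primary income: -383.0 - 204.4 + 225.7 - 186.3 = -548.0
Secondary income: -178.2
Current account = 6824.2 + (-272.9) + (-548.0) + (-178.2) = 5825.1
(Excluded from the current account — financial account: domestic pension funds' purchases of foreign equities 1114.4, borrowing by resident firms from foreign banks 879.9, increase in resident deposits held at foreign banks 547.8, foreign purchases of equities on the domestic stock exchange 1196.5; capital account: capital transfers received from emigrants 68.9, sale of embassy land to a foreign government 104.3.)

5825.1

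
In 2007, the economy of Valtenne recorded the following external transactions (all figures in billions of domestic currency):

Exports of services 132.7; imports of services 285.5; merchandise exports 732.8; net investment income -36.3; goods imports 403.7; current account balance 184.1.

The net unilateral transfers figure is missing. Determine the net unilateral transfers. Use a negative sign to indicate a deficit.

44.1

Current account = goods balance + services balance + net primary income + net secondary income
Sum of the known components = 140.0
Net unilateral transfers = CA - (known components) = 184.1 - 140.0 = 44.1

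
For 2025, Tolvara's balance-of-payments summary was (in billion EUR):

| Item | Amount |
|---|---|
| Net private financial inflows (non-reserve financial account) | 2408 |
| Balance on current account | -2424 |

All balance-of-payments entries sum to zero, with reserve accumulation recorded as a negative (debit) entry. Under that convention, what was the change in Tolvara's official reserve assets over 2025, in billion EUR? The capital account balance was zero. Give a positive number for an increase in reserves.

-16

Official reserve transactions balance = -((-2424) + 2408) = 16
An accumulation of reserves is recorded as a debit (negative entry), so the change in the stock of reserves is the negative of that balance.
Change in official reserves = -(16) = -16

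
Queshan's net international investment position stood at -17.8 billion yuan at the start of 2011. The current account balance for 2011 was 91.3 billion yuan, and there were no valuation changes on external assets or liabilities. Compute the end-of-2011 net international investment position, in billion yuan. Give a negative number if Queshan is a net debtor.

With no valuation effects, change in NIIP = current account = 91.3
End-of-year NIIP = -17.8 + 91.3 = 73.5

73.5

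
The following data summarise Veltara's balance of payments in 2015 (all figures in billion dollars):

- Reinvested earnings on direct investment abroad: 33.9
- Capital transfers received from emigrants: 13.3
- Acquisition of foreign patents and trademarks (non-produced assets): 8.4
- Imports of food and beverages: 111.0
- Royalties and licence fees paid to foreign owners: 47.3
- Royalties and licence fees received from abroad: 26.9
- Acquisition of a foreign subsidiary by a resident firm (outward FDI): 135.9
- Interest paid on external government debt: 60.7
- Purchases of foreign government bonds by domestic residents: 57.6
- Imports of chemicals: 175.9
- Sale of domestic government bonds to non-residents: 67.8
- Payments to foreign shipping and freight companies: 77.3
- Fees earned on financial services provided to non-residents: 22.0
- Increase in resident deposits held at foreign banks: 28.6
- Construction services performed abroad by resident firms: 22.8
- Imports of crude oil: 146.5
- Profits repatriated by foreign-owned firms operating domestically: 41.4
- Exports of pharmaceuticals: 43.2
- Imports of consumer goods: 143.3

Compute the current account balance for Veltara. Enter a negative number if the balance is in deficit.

-654.6

Goods: 43.2 - 175.9 - 143.3 - 146.5 - 111.0 = -533.5
Services: -47.3 + 22.0 - 77.3 + 22.8 + 26.9 = -52.9
Primary income: 33.9 - 41.4 - 60.7 = -68.2
Current account = (-533.5) + (-52.9) + (-68.2) = -654.6
(Excluded from the current account — capital account: capital transfers received from emigrants 13.3, acquisition of foreign patents and trademarks (non-produced assets) 8.4; financial account: acquisition of a foreign subsidiary by a resident firm (outward FDI) 135.9, purchases of foreign government bonds by domestic residents 57.6, sale of domestic government bonds to non-residents 67.8, increase in resident deposits held at foreign banks 28.6.)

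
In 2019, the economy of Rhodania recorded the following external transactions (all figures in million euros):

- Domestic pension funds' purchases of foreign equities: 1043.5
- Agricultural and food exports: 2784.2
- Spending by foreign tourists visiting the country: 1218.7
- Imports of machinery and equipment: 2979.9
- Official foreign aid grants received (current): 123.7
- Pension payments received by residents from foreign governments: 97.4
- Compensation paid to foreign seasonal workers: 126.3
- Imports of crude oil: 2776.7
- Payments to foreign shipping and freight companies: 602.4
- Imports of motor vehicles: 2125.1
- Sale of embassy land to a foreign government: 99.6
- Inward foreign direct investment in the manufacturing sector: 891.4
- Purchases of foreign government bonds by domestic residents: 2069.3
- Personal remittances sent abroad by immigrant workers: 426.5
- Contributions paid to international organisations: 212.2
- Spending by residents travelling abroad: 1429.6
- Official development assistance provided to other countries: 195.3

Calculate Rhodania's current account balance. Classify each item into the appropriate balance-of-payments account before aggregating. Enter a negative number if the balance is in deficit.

-6650.0

Goods: -2979.9 + 2784.2 - 2125.1 - 2776.7 = -5097.5
Services: -602.4 + 1218.7 - 1429.6 = -813.3
Primary income: -126.3
Secondary income: -195.3 - 212.2 + 97.4 - 426.5 + 123.7 = -612.9
Current account = (-5097.5) + (-813.3) + (-126.3) + (-612.9) = -6650.0
(Excluded from the current account — financial account: domestic pension funds' purchases of foreign equities 1043.5, inward foreign direct investment in the manufacturing sector 891.4, purchases of foreign government bonds by domestic residents 2069.3; capital account: sale of embassy land to a foreign government 99.6.)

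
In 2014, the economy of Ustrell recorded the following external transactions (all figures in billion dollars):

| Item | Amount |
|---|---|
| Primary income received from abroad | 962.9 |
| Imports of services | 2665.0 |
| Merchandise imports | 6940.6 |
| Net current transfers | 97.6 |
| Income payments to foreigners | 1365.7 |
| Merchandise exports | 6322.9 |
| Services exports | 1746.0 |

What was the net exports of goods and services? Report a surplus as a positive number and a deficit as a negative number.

Goods balance = 6322.9 - 6940.6 = -617.7
Services balance = 1746.0 - 2665.0 = -919.0
Trade balance (goods + services) = -617.7 + (-919.0) = -1536.7

-1536.7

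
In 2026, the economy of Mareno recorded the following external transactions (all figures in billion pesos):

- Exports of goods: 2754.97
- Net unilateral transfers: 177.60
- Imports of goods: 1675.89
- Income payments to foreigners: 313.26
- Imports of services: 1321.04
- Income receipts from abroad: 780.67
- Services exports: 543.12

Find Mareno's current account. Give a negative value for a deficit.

Goods balance = 2754.97 - 1675.89 = 1079.08
Services balance = 543.12 - 1321.04 = -777.92
Trade balance (goods + services) = 1079.08 + (-777.92) = 301.16
Net primary income = 780.67 - 313.26 = 467.41
Net secondary income = 177.60
Current account = 301.16 + 467.41 + 177.60 = 946.17

946.17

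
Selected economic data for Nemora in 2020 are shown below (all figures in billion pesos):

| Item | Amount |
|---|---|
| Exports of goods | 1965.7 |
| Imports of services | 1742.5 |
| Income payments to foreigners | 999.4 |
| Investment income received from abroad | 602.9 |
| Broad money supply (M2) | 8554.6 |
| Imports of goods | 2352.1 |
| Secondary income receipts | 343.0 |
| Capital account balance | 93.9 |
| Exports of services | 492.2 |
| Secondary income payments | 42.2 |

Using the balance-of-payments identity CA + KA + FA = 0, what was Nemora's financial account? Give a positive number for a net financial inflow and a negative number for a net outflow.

1638.5

Goods balance = 1965.7 - 2352.1 = -386.4
Services balance = 492.2 - 1742.5 = -1250.3
Trade balance (goods + services) = -386.4 + (-1250.3) = -1636.7
Net primary income = 602.9 - 999.4 = -396.5
Net secondary income = 343.0 - 42.2 = 300.8
Current account = -1636.7 + (-396.5) + 300.8 = -1732.4
Financial account = -(-1732.4 + 93.9) = 1638.5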